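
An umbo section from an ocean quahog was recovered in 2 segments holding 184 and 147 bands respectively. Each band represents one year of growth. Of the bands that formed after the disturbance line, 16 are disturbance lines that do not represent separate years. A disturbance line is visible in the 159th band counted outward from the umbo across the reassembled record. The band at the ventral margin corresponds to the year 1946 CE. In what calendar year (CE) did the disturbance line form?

Total bands = 184 + 147 = 331.
331 − 159 = 172 bands lie beyond the disturbance line toward the ventral margin.
172 − 16 false = 156 true bands after the disturbance line.
Counting back 156 years from 1946 CE places the disturbance line in 1946 − 156 = 1790 CE.

1790 CE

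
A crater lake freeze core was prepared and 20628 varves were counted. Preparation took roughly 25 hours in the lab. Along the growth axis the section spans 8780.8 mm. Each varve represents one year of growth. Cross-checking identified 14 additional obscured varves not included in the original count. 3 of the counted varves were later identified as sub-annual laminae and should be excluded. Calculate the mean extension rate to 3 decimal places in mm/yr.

After corrections the count is 20628 − 3 + 14 = 20639 varves.
Mean rate = 8780.8 mm / 20639 years ≈ 0.425 mm/yr.

0.425 mm/yr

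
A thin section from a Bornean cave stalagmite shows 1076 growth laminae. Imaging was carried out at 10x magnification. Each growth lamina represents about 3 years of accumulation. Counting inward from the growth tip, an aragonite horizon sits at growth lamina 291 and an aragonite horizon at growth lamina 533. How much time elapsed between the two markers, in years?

726 years

Separation: 533 − 291 = 242 growth laminae.
Multiplying by 3 years per growth lamina: 242 × 3 = 726 years.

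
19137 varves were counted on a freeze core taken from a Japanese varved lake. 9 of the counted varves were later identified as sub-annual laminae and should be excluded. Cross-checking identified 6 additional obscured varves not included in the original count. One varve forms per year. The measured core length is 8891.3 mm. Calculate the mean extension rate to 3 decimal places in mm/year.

Correcting the raw count gives 19137 − 9 + 6 = 19134 true varves.
8891.3 mm over 19134 years gives 8891.3 / 19134 ≈ 0.465 mm/year.

0.465 mm/year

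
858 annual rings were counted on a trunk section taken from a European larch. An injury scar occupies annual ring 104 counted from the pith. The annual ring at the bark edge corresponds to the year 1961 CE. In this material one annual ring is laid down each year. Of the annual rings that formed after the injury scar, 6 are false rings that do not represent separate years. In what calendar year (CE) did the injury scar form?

1213 CE

858 − 104 = 754 annual rings lie beyond the injury scar toward the bark edge.
754 − 6 false = 748 true annual rings after the injury scar.
1961 − 748 = 1213 CE.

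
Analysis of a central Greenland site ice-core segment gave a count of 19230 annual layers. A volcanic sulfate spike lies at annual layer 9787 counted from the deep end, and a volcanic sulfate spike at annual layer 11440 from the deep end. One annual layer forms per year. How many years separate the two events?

1653 years

11440 − 9787 = 1653 annual layers lie between the two events.
At one annual layer per year, 1653 years elapsed between them.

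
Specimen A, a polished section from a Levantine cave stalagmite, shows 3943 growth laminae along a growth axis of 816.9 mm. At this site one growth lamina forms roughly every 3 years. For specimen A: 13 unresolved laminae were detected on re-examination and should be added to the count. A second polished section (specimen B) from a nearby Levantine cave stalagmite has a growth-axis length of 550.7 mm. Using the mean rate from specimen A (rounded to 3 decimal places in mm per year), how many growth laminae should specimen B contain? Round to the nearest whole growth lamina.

2660 growth laminae

Specimen A: true growth lamina count = 3943 + 13 = 3956.
Specimen A: 3956 growth laminae at 3 years each span 3956 × 3 = 11868 years.
A: Extension rate ≈ 816.9 / 11868 = 0.069 mm/yr.
B spans 550.7 / 0.069 = 7981.16 years; at 3 years per growth lamina that is 7981.16 / 3 ≈ 2660 growth laminae.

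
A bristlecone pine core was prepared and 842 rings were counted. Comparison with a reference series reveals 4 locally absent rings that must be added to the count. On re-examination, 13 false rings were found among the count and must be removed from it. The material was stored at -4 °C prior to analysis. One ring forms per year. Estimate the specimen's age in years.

833 years

Adjusted count: 842 − 13 + 4 = 833 rings.
With a one-to-one ring periodicity this is 833 years.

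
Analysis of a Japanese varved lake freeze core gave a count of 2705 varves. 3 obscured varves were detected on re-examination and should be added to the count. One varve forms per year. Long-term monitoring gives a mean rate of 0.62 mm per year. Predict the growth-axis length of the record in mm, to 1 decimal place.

1679.0 mm

Correcting the raw count gives 2705 + 3 = 2708 true varves.
Length ≈ 0.62 × 2708 = 1679.0 mm.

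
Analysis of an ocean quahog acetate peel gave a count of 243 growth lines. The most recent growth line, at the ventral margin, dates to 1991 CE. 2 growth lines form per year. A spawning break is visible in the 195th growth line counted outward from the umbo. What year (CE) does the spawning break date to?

243 − 195 = 48 growth lines lie beyond the spawning break toward the ventral margin.
With 2 growth lines per year, 48 / 2 = 24 years.
Counting back 24 years from 1991 CE places the spawning break in 1991 − 24 = 1967 CE.

1967 CE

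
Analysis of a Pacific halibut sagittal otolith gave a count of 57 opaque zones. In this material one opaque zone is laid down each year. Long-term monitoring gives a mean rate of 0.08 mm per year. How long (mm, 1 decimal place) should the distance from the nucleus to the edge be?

57 years of growth are recorded.
57 years at 0.08 mm/year gives 0.08 × 57 = 4.6 mm.

4.6 mm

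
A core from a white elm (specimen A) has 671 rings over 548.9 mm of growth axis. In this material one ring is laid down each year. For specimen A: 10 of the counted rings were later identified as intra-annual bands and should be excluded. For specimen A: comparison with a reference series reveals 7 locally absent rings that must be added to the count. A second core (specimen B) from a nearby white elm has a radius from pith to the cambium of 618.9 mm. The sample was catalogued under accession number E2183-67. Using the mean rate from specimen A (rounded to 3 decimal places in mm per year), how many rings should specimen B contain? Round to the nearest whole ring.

753 rings

Specimen A: correcting the raw count gives 671 − 10 + 7 = 668 true rings.
A: Mean rate = 548.9 mm / 668 years ≈ 0.822 mm/year.
For B, 618.9 / 0.822 = 752.92 years ≈ 753 rings.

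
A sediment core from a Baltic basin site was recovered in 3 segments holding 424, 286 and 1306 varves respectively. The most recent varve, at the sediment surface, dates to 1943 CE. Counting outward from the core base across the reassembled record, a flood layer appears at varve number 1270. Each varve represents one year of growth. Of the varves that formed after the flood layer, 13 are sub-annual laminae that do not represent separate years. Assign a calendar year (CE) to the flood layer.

1210 CE

Total varves = 424 + 286 + 1306 = 2016.
2016 − 1270 = 746 varves lie beyond the flood layer toward the sediment surface.
Removing the 13 false varves leaves 746 − 13 = 733 true varves beyond the flood layer.
The varve at the sediment surface is 1943 CE, so the flood layer dates to 1943 − 733 = 1210 CE.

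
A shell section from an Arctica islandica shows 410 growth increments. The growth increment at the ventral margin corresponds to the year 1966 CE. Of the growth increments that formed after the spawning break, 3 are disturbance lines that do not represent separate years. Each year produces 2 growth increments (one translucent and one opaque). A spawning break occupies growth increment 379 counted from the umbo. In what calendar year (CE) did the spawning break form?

Between growth increment 379 and the ventral margin there are 410 − 379 = 31 growth increments.
31 − 3 false = 28 true growth increments after the spawning break.
28 growth increments at 2 per year is 28 / 2 = 14 years.
Counting back 14 years from 1966 CE places the spawning break in 1966 − 14 = 1952 CE.

1952 CE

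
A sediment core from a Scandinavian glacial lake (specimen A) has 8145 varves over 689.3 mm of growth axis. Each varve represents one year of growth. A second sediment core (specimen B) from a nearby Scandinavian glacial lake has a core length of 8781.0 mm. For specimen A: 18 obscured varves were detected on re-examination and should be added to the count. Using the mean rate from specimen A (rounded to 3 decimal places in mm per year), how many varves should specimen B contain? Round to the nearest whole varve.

Specimen A: correcting the raw count gives 8145 + 18 = 8163 true varves.
A: Extension rate ≈ 689.3 / 8163 = 0.084 mm/yr.
B spans 8781.0 / 0.084 = 104535.71 years ≈ 104536 varves.

104536 varves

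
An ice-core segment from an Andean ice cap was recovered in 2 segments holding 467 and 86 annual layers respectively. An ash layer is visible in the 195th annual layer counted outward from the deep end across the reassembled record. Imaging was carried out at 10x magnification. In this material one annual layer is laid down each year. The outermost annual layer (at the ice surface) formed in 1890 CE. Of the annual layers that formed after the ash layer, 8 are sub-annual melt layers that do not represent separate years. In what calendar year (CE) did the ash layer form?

Total annual layers = 467 + 86 = 553.
The ash layer sits at annual layer 195 from the deep end, so 553 − 195 = 358 annual layers formed after it.
358 − 8 false = 350 true annual layers after the ash layer.
The annual layer at the ice surface is 1890 CE, so the ash layer dates to 1890 − 350 = 1540 CE.

1540 CE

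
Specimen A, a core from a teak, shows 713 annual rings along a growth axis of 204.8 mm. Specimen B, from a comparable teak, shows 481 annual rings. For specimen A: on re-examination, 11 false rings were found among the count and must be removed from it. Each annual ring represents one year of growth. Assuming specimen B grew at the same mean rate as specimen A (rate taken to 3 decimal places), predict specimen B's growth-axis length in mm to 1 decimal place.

Specimen A: correcting the raw count gives 713 − 11 = 702 true annual rings.
A: Mean rate = 204.8 mm / 702 years ≈ 0.292 mm per year.
For B, 0.292 mm/year × 481 years = 140.5 mm.

140.5 mm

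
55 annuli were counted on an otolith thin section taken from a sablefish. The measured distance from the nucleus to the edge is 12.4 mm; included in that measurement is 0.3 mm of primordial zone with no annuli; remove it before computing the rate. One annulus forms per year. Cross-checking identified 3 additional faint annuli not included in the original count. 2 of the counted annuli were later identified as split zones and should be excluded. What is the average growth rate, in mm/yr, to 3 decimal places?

0.216 mm/yr

Correcting the raw count gives 55 − 2 + 3 = 56 true annuli.
The growth record spans 12.4 − 0.3 = 12.1 mm.
Extension rate ≈ 12.1 / 56 = 0.216 mm/yr.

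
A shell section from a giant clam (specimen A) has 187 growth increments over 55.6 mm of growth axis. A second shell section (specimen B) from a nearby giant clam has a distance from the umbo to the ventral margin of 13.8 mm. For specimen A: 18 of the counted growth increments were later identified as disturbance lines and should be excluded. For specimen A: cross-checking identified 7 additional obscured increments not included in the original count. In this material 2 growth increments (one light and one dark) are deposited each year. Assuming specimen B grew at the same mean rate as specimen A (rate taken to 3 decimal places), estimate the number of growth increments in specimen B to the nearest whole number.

Specimen A: adjusted count: 187 − 18 + 7 = 176 growth increments.
Specimen A: with 2 growth increments per year, 176 / 2 = 88 years.
A: Extension rate ≈ 55.6 / 88 = 0.632 mm per year.
Specimen B: 13.8 mm / 0.632 mm per year = 21.84 years; at 2 growth increments per year that is 21.84 × 2 ≈ 44 growth increments.

44 growth increments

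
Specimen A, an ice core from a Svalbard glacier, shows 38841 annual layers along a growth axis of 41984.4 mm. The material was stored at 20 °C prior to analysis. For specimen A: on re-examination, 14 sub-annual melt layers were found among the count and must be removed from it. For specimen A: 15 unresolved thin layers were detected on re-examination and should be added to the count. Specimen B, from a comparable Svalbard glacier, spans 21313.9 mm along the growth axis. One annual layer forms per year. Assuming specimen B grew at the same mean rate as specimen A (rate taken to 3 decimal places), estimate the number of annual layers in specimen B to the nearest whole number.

19717 annual layers

Specimen A: after corrections the count is 38841 − 14 + 15 = 38842 annual layers.
A: Mean rate = 41984.4 mm / 38842 years ≈ 1.081 mm/year.
B spans 21313.9 / 1.081 = 19716.84 years ≈ 19717 annual layers.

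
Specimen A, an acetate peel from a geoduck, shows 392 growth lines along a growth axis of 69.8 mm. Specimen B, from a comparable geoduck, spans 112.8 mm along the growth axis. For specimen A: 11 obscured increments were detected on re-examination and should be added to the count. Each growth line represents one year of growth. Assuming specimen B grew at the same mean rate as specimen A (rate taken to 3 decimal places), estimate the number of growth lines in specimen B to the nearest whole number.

652 growth lines

Specimen A: correcting the raw count gives 392 + 11 = 403 true growth lines.
A: Extension rate ≈ 69.8 / 403 = 0.173 mm/yr.
Specimen B: 112.8 mm / 0.173 mm per year = 652.02 years ≈ 652 growth lines.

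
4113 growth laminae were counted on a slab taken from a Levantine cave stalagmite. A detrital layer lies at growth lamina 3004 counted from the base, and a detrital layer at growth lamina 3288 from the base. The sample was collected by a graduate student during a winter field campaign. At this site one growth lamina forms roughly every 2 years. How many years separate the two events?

568 years

The two markers are separated by 3288 − 3004 = 284 growth laminae.
Multiplying by 2 years per growth lamina: 284 × 2 = 568 years.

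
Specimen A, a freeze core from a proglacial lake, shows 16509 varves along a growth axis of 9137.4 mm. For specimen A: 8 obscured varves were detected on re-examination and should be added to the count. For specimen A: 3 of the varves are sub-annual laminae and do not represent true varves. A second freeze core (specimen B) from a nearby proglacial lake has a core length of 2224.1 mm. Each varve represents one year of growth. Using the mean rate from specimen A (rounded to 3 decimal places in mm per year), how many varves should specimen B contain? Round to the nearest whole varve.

Specimen A: true varve count = 16509 − 3 + 8 = 16514.
A: Extension rate ≈ 9137.4 / 16514 = 0.553 mm/yr.
For B, 2224.1 / 0.553 = 4021.88 years ≈ 4022 varves.

4022 varves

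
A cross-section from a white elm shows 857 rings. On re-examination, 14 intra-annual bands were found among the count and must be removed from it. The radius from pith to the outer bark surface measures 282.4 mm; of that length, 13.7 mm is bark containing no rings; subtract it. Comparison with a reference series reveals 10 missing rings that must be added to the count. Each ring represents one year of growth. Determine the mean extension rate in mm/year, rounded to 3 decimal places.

After corrections the count is 857 − 14 + 10 = 853 rings.
Net length = 282.4 − 13.7 = 268.7 mm.
Mean rate = 268.7 mm / 853 years ≈ 0.315 mm/year.

0.315 mm/year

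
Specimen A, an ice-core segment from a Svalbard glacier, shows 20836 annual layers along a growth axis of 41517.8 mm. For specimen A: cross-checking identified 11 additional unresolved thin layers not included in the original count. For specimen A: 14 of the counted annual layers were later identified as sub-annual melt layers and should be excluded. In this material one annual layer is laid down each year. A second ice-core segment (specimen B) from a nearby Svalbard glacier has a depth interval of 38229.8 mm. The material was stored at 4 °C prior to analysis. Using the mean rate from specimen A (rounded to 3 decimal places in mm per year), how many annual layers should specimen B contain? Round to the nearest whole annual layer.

Specimen A: true annual layer count = 20836 − 14 + 11 = 20833.
A: Extension rate ≈ 41517.8 / 20833 = 1.993 mm/yr.
B spans 38229.8 / 1.993 = 19182.04 years ≈ 19182 annual layers.

19182 annual layers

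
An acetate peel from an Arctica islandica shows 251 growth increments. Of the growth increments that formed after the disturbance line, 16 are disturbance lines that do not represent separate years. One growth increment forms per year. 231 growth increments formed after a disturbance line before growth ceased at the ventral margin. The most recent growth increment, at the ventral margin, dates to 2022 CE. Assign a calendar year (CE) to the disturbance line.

1807 CE

There are 231 growth increments younger than the disturbance line.
231 − 16 false = 215 true growth increments after the disturbance line.
2022 − 215 = 1807 CE.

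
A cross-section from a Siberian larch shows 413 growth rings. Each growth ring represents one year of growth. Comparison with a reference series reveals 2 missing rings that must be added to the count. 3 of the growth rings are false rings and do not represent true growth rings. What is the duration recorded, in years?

412 yr

Adjusted count: 413 − 3 + 2 = 412 growth rings.
With a one-to-one growth ring periodicity this is 412 years.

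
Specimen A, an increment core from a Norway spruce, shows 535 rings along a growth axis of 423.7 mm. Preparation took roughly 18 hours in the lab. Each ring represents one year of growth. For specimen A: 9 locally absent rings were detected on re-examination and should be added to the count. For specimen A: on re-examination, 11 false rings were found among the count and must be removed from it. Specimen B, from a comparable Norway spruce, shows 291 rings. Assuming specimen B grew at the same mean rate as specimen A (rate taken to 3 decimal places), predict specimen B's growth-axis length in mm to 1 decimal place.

231.3 mm

Specimen A: adjusted count: 535 − 11 + 9 = 533 rings.
A: Extension rate ≈ 423.7 / 533 = 0.795 mm per year.
B's length ≈ 0.795 × 291 = 231.3 mm.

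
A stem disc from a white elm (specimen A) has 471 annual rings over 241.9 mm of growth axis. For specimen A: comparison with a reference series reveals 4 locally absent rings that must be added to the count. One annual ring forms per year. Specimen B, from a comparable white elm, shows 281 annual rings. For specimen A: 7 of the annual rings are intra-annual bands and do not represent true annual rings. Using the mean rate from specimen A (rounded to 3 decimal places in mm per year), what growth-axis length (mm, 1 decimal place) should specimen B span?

145.3 mm

Specimen A: adjusted count: 471 − 7 + 4 = 468 annual rings.
A: Extension rate ≈ 241.9 / 468 = 0.517 mm/yr.
For B, 0.517 mm/year × 281 years = 145.3 mm.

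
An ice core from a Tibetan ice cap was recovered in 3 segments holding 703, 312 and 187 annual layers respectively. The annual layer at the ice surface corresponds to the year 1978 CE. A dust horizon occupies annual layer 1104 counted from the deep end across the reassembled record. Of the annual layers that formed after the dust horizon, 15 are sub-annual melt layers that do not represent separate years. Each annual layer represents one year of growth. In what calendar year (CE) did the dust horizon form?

1895 CE

Total annual layers = 703 + 312 + 187 = 1202.
Between annual layer 1104 and the ice surface there are 1202 − 1104 = 98 annual layers.
Removing the 15 false annual layers leaves 98 − 15 = 83 true annual layers beyond the dust horizon.
Counting back 83 years from 1978 CE places the dust horizon in 1978 − 83 = 1895 CE.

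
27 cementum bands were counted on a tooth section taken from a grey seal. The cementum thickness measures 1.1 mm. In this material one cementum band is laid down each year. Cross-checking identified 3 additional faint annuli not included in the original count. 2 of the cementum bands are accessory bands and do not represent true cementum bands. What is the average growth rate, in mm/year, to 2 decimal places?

0.04 mm/year

True cementum band count = 27 − 2 + 3 = 28.
Extension rate ≈ 1.1 / 28 = 0.04 mm/year.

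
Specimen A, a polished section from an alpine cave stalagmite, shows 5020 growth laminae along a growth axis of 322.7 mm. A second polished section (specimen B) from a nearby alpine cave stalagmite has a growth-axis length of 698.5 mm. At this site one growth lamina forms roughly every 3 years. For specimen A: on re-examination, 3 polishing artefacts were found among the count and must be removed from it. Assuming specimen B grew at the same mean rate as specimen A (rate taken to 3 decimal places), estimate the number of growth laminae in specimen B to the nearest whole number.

11087 growth laminae

Specimen A: after corrections the count is 5020 − 3 = 5017 growth laminae.
Specimen A: at 3 years per growth lamina, 5017 × 3 = 15051 years.
A: 322.7 mm over 15051 years gives 322.7 / 15051 ≈ 0.021 mm/year.
Specimen B: 698.5 mm / 0.021 mm per year = 33261.90 years; at 3 years per growth lamina that is 33261.90 / 3 ≈ 11087 growth laminae.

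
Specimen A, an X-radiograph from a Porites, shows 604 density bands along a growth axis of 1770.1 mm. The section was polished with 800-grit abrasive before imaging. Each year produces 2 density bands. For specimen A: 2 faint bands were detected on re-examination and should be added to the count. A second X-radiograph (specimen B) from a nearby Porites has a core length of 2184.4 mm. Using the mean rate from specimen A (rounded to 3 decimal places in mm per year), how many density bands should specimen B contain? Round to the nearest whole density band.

748 density bands

Specimen A: true density band count = 604 + 2 = 606.
Specimen A: dividing by 2 density bands per year: 606 / 2 = 303 years.
A: Extension rate ≈ 1770.1 / 303 = 5.842 mm/yr.
Specimen B: 2184.4 mm / 5.842 mm per year = 373.91 years; at 2 density bands per year that is 373.91 × 2 ≈ 748 density bands.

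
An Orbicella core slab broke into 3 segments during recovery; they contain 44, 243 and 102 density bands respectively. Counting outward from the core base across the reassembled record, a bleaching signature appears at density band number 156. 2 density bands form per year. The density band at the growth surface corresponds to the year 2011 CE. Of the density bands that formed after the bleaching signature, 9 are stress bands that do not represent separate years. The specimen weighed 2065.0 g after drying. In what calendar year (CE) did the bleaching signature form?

Total density bands = 44 + 243 + 102 = 389.
Between density band 156 and the growth surface there are 389 − 156 = 233 density bands.
Removing the 9 false density bands leaves 233 − 9 = 224 true density bands beyond the bleaching signature.
224 density bands at 2 per year is 224 / 2 = 112 years.
Counting back 112 years from 2011 CE places the bleaching signature in 2011 − 112 = 1899 CE.

1899 CE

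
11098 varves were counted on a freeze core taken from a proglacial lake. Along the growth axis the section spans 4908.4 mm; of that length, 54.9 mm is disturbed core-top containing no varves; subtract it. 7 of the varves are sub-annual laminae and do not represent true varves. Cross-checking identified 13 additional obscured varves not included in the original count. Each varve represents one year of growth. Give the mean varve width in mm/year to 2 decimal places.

After corrections the count is 11098 − 7 + 13 = 11104 varves.
Net length = 4908.4 − 54.9 = 4853.5 mm.
Extension rate ≈ 4853.5 / 11104 = 0.44 mm/year.

0.44 mm/year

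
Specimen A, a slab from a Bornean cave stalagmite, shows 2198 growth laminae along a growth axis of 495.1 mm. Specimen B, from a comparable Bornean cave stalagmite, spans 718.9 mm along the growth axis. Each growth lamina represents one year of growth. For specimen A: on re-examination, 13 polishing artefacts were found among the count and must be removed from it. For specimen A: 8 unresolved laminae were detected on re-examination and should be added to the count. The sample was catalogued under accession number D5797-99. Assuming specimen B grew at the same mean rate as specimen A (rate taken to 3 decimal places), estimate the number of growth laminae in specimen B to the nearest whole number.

Specimen A: true growth lamina count = 2198 − 13 + 8 = 2193.
A: Extension rate ≈ 495.1 / 2193 = 0.226 mm/yr.
B spans 718.9 / 0.226 = 3180.97 years ≈ 3181 growth laminae.

3181 growth laminae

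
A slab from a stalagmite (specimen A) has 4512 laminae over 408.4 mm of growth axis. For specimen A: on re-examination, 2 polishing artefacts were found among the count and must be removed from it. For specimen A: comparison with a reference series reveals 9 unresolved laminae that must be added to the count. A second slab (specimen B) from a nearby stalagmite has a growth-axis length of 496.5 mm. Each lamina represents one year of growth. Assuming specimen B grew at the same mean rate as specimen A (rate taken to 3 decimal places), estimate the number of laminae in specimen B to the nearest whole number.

5517 laminae

Specimen A: correcting the raw count gives 4512 − 2 + 9 = 4519 true laminae.
A: Mean rate = 408.4 mm / 4519 years ≈ 0.090 mm/yr.
Specimen B: 496.5 mm / 0.090 mm per year = 5516.67 years ≈ 5517 laminae.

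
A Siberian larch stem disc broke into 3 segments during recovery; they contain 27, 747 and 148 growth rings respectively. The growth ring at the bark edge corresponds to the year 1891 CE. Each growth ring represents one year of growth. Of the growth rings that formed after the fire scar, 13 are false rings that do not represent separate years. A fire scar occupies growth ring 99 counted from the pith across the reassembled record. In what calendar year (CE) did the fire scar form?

Total growth rings = 27 + 747 + 148 = 922.
The fire scar sits at growth ring 99 from the pith, so 922 − 99 = 823 growth rings formed after it.
Excluding 13 false growth rings: 823 − 13 = 810.
The growth ring at the bark edge is 1891 CE, so the fire scar dates to 1891 − 810 = 1081 CE.

1081 CE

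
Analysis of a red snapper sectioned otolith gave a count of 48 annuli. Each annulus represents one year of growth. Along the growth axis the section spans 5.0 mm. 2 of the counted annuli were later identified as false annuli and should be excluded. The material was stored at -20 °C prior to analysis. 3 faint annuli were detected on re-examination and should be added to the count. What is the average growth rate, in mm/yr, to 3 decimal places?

0.102 mm/yr

Adjusted count: 48 − 2 + 3 = 49 annuli.
Extension rate ≈ 5.0 / 49 = 0.102 mm/yr.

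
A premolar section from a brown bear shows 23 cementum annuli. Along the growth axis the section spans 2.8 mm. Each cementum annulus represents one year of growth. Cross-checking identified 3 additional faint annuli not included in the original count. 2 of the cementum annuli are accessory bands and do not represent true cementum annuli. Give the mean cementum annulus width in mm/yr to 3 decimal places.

Correcting the raw count gives 23 − 2 + 3 = 24 true cementum annuli.
Mean rate = 2.8 mm / 24 years ≈ 0.117 mm/yr.

0.117 mm/yr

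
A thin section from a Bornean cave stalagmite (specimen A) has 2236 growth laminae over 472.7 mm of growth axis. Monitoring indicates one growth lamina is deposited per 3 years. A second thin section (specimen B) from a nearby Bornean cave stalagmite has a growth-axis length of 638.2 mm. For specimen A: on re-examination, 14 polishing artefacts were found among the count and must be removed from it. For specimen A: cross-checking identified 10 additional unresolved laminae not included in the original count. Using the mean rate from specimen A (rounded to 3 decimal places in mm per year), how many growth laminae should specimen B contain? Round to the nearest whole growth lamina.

Specimen A: true growth lamina count = 2236 − 14 + 10 = 2232.
Specimen A: 2232 growth laminae at 3 years each span 2232 × 3 = 6696 years.
A: Extension rate ≈ 472.7 / 6696 = 0.071 mm/year.
Specimen B: 638.2 mm / 0.071 mm per year = 8988.73 years; at 3 years per growth lamina that is 8988.73 / 3 ≈ 2996 growth laminae.

2996 growth laminae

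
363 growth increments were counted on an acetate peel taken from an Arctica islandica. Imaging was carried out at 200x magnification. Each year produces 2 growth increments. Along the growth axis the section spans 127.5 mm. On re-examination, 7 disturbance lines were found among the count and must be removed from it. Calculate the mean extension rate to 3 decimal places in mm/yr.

After corrections the count is 363 − 7 = 356 growth increments.
Dividing by 2 growth increments per year: 356 / 2 = 178 years.
127.5 mm over 178 years gives 127.5 / 178 ≈ 0.716 mm/yr.

0.716 mm/yr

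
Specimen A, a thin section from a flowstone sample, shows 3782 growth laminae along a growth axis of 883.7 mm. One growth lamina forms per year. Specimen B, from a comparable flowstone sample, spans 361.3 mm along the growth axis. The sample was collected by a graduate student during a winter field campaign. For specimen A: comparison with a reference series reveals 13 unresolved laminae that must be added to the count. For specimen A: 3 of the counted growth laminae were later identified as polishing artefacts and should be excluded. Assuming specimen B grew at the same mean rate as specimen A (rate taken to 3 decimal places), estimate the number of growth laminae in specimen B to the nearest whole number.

1551 growth laminae

Specimen A: correcting the raw count gives 3782 − 3 + 13 = 3792 true growth laminae.
A: Mean rate = 883.7 mm / 3792 years ≈ 0.233 mm/yr.
For B, 361.3 / 0.233 = 1550.64 years ≈ 1551 growth laminae.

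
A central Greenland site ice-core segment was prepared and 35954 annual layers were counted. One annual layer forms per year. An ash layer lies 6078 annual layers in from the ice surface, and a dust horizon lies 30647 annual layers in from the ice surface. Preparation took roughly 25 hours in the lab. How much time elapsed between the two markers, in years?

24569 years

The two markers are separated by 30647 − 6078 = 24569 annual layers.
That is 24569 years at one annual layer per year.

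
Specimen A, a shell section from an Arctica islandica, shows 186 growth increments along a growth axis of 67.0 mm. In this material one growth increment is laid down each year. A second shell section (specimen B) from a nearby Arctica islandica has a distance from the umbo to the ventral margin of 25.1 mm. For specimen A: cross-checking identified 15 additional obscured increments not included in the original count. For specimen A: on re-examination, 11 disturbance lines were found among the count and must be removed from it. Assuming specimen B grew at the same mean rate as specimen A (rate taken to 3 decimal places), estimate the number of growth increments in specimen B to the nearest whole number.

Specimen A: adjusted count: 186 − 11 + 15 = 190 growth increments.
A: Extension rate ≈ 67.0 / 190 = 0.353 mm per year.
For B, 25.1 / 0.353 = 71.10 years ≈ 71 growth increments.

71 growth increments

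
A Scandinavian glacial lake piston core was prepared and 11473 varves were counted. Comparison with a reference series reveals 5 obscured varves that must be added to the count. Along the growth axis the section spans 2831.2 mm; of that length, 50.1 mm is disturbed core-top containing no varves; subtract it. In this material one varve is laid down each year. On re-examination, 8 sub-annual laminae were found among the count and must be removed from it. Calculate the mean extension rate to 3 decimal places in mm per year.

0.242 mm per year

Correcting the raw count gives 11473 − 8 + 5 = 11470 true varves.
The growth record spans 2831.2 − 50.1 = 2781.1 mm.
2781.1 mm over 11470 years gives 2781.1 / 11470 ≈ 0.242 mm per year.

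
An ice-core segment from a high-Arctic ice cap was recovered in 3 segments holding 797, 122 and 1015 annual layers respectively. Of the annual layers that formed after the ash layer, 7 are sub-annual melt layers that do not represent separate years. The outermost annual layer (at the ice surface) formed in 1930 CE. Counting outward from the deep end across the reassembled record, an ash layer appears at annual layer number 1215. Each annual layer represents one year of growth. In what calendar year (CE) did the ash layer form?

1218 CE

Total annual layers = 797 + 122 + 1015 = 1934.
Between annual layer 1215 and the ice surface there are 1934 − 1215 = 719 annual layers.
Removing the 7 false annual layers leaves 719 − 7 = 712 true annual layers beyond the ash layer.
Counting back 712 years from 1930 CE places the ash layer in 1930 − 712 = 1218 CE.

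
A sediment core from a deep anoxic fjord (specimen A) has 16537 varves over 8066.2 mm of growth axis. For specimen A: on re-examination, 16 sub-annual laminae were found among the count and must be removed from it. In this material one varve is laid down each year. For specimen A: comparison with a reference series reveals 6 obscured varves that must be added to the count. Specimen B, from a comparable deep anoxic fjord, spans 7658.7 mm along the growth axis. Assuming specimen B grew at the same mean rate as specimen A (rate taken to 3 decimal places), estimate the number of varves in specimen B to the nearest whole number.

Specimen A: correcting the raw count gives 16537 − 16 + 6 = 16527 true varves.
A: Extension rate ≈ 8066.2 / 16527 = 0.488 mm/yr.
B spans 7658.7 / 0.488 = 15694.06 years ≈ 15694 varves.

15694 varves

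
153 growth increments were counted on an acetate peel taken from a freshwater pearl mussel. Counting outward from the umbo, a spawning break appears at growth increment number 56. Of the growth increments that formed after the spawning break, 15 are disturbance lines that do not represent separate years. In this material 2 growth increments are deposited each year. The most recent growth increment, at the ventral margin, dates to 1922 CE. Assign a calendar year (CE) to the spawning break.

153 − 56 = 97 growth increments lie beyond the spawning break toward the ventral margin.
Removing the 15 false growth increments leaves 97 − 15 = 82 true growth increments beyond the spawning break.
82 growth increments at 2 per year is 82 / 2 = 41 years.
Counting back 41 years from 1922 CE places the spawning break in 1922 − 41 = 1881 CE.

1881 CE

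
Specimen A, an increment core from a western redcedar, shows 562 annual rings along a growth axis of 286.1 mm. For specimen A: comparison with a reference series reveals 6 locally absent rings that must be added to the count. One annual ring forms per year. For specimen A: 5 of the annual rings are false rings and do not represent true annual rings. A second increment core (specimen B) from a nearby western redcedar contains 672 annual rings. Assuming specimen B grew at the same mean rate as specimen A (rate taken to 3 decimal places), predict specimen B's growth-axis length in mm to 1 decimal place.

Specimen A: after corrections the count is 562 − 5 + 6 = 563 annual rings.
A: Mean rate = 286.1 mm / 563 years ≈ 0.508 mm/yr.
Length of B = 0.508 × 672 = 341.4 mm.

341.4 mm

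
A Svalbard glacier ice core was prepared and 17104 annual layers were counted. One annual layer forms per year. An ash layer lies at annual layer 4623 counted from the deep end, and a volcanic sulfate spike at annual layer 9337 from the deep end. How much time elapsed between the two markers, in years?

4714 yr

9337 − 4623 = 4714 annual layers lie between the two events.
That is 4714 years at one annual layer per year.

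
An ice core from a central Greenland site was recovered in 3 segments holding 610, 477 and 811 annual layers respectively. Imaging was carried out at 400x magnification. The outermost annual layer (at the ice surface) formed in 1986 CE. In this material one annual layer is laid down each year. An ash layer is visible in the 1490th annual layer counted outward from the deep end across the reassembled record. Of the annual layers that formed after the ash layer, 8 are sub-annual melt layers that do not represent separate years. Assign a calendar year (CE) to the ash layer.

Total annual layers = 610 + 477 + 811 = 1898.
Between annual layer 1490 and the ice surface there are 1898 − 1490 = 408 annual layers.
Removing the 8 false annual layers leaves 408 − 8 = 400 true annual layers beyond the ash layer.
The annual layer at the ice surface is 1986 CE, so the ash layer dates to 1986 − 400 = 1586 CE.

1586 CE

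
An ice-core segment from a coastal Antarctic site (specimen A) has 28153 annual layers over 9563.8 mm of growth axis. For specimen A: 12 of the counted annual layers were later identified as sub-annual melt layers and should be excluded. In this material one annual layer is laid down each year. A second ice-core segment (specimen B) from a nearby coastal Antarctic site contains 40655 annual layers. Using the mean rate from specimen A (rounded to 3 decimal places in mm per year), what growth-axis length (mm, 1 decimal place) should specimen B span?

Specimen A: correcting the raw count gives 28153 − 12 = 28141 true annual layers.
A: Extension rate ≈ 9563.8 / 28141 = 0.340 mm/yr.
Length of B = 0.340 × 40655 = 13822.7 mm.

13822.7 mm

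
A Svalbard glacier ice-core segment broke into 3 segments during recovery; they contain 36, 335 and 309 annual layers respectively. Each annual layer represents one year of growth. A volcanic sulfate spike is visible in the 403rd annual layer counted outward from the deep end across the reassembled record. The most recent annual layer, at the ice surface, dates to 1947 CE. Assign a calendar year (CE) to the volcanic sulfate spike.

1670 CE

Total annual layers = 36 + 335 + 309 = 680.
Between annual layer 403 and the ice surface there are 680 − 403 = 277 annual layers.
Counting back 277 years from 1947 CE places the volcanic sulfate spike in 1947 − 277 = 1670 CE.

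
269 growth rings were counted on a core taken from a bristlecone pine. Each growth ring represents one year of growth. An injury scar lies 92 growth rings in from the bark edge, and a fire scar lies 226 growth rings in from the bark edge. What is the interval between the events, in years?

Separation: 226 − 92 = 134 growth rings.
That is 134 years at one growth ring per year.

134 yr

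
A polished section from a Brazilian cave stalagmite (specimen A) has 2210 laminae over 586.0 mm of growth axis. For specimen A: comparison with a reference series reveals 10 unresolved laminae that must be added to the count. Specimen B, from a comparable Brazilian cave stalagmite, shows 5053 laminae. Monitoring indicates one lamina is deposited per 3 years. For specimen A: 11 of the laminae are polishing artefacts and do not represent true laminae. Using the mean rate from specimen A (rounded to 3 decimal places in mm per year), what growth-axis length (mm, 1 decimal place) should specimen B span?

Specimen A: after corrections the count is 2210 − 11 + 10 = 2209 laminae.
Specimen A: multiplying by 3 years per lamina: 2209 × 3 = 6627 years.
A: Extension rate ≈ 586.0 / 6627 = 0.088 mm per year.
Specimen B: multiplying by 3 years per lamina: 5053 × 3 = 15159 years. B's length ≈ 0.088 × 15159 = 1334.0 mm.

1334.0 mm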